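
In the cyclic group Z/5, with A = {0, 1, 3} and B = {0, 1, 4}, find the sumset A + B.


Work in Z/5Z: reduce every sum a + b modulo 5.
Enumerate all 9 pairs:
a = 0: 0+0=0, 0+1=1, 0+4=4
a = 1: 1+0=1, 1+1=2, 1+4=0
a = 3: 3+0=3, 3+1=4, 3+4=2
Distinct residues collected: {0, 1, 2, 3, 4}
|A + B| = 5 (out of 5 total residues).

A + B = {0, 1, 2, 3, 4}


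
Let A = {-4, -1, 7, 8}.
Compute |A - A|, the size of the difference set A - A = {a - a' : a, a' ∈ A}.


A - A = {a - a' : a, a' ∈ A}; |A| = 4.
Bounds: 2|A|-1 ≤ |A - A| ≤ |A|² - |A| + 1, i.e. 7 ≤ |A - A| ≤ 13.
Note: 0 ∈ A - A always (from a - a). The set is symmetric: if d ∈ A - A then -d ∈ A - A.
Enumerate nonzero differences d = a - a' with a > a' (then include -d):
Positive differences: {1, 3, 8, 9, 11, 12}
Full difference set: {0} ∪ (positive diffs) ∪ (negative diffs).
|A - A| = 1 + 2·6 = 13 (matches direct enumeration: 13).

|A - A| = 13


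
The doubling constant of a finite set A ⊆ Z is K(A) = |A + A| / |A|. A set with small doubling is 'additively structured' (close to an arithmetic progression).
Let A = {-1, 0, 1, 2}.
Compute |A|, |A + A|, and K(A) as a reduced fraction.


|A| = 4.
Compute A + A by enumerating all 16 pairs.
A + A = {-2, -1, 0, 1, 2, 3, 4}, so |A + A| = 7.
K = |A + A| / |A| = 7/4 (already in lowest terms) ≈ 1.7500.
Reference: AP of size 4 gives K = 7/4 ≈ 1.7500; a fully generic set of size 4 gives K ≈ 2.5000.

|A| = 4, |A + A| = 7, K = 7/4.


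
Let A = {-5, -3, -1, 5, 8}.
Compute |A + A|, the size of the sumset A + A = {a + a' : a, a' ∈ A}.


A + A = {a + a' : a, a' ∈ A}; |A| = 5.
General bounds: 2|A| - 1 ≤ |A + A| ≤ |A|(|A|+1)/2, i.e. 9 ≤ |A + A| ≤ 15.
Lower bound 2|A|-1 is attained iff A is an arithmetic progression.
Enumerate sums a + a' for a ≤ a' (symmetric, so this suffices):
a = -5: -5+-5=-10, -5+-3=-8, -5+-1=-6, -5+5=0, -5+8=3
a = -3: -3+-3=-6, -3+-1=-4, -3+5=2, -3+8=5
a = -1: -1+-1=-2, -1+5=4, -1+8=7
a = 5: 5+5=10, 5+8=13
a = 8: 8+8=16
Distinct sums: {-10, -8, -6, -4, -2, 0, 2, 3, 4, 5, 7, 10, 13, 16}
|A + A| = 14

|A + A| = 14


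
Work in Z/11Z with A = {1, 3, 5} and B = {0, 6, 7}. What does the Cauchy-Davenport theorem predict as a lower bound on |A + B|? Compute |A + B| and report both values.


Cauchy-Davenport: |A + B| ≥ min(p, |A| + |B| - 1) for A, B nonempty in Z/pZ.
|A| = 3, |B| = 3, p = 11.
CD lower bound = min(11, 3 + 3 - 1) = min(11, 5) = 5.
Compute A + B mod 11 directly:
a = 1: 1+0=1, 1+6=7, 1+7=8
a = 3: 3+0=3, 3+6=9, 3+7=10
a = 5: 5+0=5, 5+6=0, 5+7=1
A + B = {0, 1, 3, 5, 7, 8, 9, 10}, so |A + B| = 8.
Verify: 8 ≥ 5? Yes ✓.

CD lower bound = 5, actual |A + B| = 8.


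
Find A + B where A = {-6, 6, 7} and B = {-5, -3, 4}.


A + B = {a + b : a ∈ A, b ∈ B}.
Enumerate all |A|·|B| = 3·3 = 9 pairs (a, b) and collect distinct sums.
a = -6: -6+-5=-11, -6+-3=-9, -6+4=-2
a = 6: 6+-5=1, 6+-3=3, 6+4=10
a = 7: 7+-5=2, 7+-3=4, 7+4=11
Collecting distinct sums: A + B = {-11, -9, -2, 1, 2, 3, 4, 10, 11}
|A + B| = 9

A + B = {-11, -9, -2, 1, 2, 3, 4, 10, 11}


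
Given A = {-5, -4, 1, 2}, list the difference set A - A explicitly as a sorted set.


A - A = {a - a' : a, a' ∈ A}.
Compute a - a' for each ordered pair (a, a'):
a = -5: -5--5=0, -5--4=-1, -5-1=-6, -5-2=-7
a = -4: -4--5=1, -4--4=0, -4-1=-5, -4-2=-6
a = 1: 1--5=6, 1--4=5, 1-1=0, 1-2=-1
a = 2: 2--5=7, 2--4=6, 2-1=1, 2-2=0
Collecting distinct values (and noting 0 appears from a-a):
A - A = {-7, -6, -5, -1, 0, 1, 5, 6, 7}
|A - A| = 9

A - A = {-7, -6, -5, -1, 0, 1, 5, 6, 7}


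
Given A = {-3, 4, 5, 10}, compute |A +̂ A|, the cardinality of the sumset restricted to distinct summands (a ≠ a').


Restricted sumset: A +̂ A = {a + a' : a ∈ A, a' ∈ A, a ≠ a'}.
Equivalently, take A + A and drop any sum 2a that is achievable ONLY as a + a for a ∈ A (i.e. sums representable only with equal summands).
Enumerate pairs (a, a') with a < a' (symmetric, so each unordered pair gives one sum; this covers all a ≠ a'):
  -3 + 4 = 1
  -3 + 5 = 2
  -3 + 10 = 7
  4 + 5 = 9
  4 + 10 = 14
  5 + 10 = 15
Collected distinct sums: {1, 2, 7, 9, 14, 15}
|A +̂ A| = 6
(Reference bound: |A +̂ A| ≥ 2|A| - 3 for |A| ≥ 2, with |A| = 4 giving ≥ 5.)

|A +̂ A| = 6


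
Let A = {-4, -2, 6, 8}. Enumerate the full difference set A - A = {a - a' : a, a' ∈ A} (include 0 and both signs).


A - A = {a - a' : a, a' ∈ A}.
Compute a - a' for each ordered pair (a, a'):
a = -4: -4--4=0, -4--2=-2, -4-6=-10, -4-8=-12
a = -2: -2--4=2, -2--2=0, -2-6=-8, -2-8=-10
a = 6: 6--4=10, 6--2=8, 6-6=0, 6-8=-2
a = 8: 8--4=12, 8--2=10, 8-6=2, 8-8=0
Collecting distinct values (and noting 0 appears from a-a):
A - A = {-12, -10, -8, -2, 0, 2, 8, 10, 12}
|A - A| = 9

A - A = {-12, -10, -8, -2, 0, 2, 8, 10, 12}


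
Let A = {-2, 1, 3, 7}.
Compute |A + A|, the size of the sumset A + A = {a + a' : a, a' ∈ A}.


A + A = {a + a' : a, a' ∈ A}; |A| = 4.
General bounds: 2|A| - 1 ≤ |A + A| ≤ |A|(|A|+1)/2, i.e. 7 ≤ |A + A| ≤ 10.
Lower bound 2|A|-1 is attained iff A is an arithmetic progression.
Enumerate sums a + a' for a ≤ a' (symmetric, so this suffices):
a = -2: -2+-2=-4, -2+1=-1, -2+3=1, -2+7=5
a = 1: 1+1=2, 1+3=4, 1+7=8
a = 3: 3+3=6, 3+7=10
a = 7: 7+7=14
Distinct sums: {-4, -1, 1, 2, 4, 5, 6, 8, 10, 14}
|A + A| = 10

|A + A| = 10


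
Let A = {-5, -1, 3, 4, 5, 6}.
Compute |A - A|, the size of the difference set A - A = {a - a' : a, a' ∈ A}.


A - A = {a - a' : a, a' ∈ A}; |A| = 6.
Bounds: 2|A|-1 ≤ |A - A| ≤ |A|² - |A| + 1, i.e. 11 ≤ |A - A| ≤ 31.
Note: 0 ∈ A - A always (from a - a). The set is symmetric: if d ∈ A - A then -d ∈ A - A.
Enumerate nonzero differences d = a - a' with a > a' (then include -d):
Positive differences: {1, 2, 3, 4, 5, 6, 7, 8, 9, 10, 11}
Full difference set: {0} ∪ (positive diffs) ∪ (negative diffs).
|A - A| = 1 + 2·11 = 23 (matches direct enumeration: 23).

|A - A| = 23


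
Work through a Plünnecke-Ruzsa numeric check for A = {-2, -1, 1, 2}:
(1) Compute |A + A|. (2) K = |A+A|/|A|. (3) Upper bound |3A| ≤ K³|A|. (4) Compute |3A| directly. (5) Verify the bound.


|A| = 4.
Step 1: Compute A + A by enumerating all 16 pairs.
A + A = {-4, -3, -2, -1, 0, 1, 2, 3, 4}, so |A + A| = 9.
Step 2: Doubling constant K = |A + A|/|A| = 9/4 = 9/4 ≈ 2.2500.
Step 3: Plünnecke-Ruzsa gives |3A| ≤ K³·|A| = (2.2500)³ · 4 ≈ 45.5625.
Step 4: Compute 3A = A + A + A directly by enumerating all triples (a,b,c) ∈ A³; |3A| = 13.
Step 5: Check 13 ≤ 45.5625? Yes ✓.

K = 9/4, Plünnecke-Ruzsa bound K³|A| ≈ 45.5625, |3A| = 13, inequality holds.


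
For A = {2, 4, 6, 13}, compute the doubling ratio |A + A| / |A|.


|A| = 4.
Compute A + A by enumerating all 16 pairs.
A + A = {4, 6, 8, 10, 12, 15, 17, 19, 26}, so |A + A| = 9.
K = |A + A| / |A| = 9/4 (already in lowest terms) ≈ 2.2500.
Reference: AP of size 4 gives K = 7/4 ≈ 1.7500; a fully generic set of size 4 gives K ≈ 2.5000.

|A| = 4, |A + A| = 9, K = 9/4.


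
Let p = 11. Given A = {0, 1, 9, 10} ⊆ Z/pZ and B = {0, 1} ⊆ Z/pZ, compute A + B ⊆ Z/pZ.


Work in Z/11Z: reduce every sum a + b modulo 11.
Enumerate all 8 pairs:
a = 0: 0+0=0, 0+1=1
a = 1: 1+0=1, 1+1=2
a = 9: 9+0=9, 9+1=10
a = 10: 10+0=10, 10+1=0
Distinct residues collected: {0, 1, 2, 9, 10}
|A + B| = 5 (out of 11 total residues).

A + B = {0, 1, 2, 9, 10}


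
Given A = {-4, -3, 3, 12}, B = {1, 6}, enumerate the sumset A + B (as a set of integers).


A + B = {a + b : a ∈ A, b ∈ B}.
Enumerate all |A|·|B| = 4·2 = 8 pairs (a, b) and collect distinct sums.
a = -4: -4+1=-3, -4+6=2
a = -3: -3+1=-2, -3+6=3
a = 3: 3+1=4, 3+6=9
a = 12: 12+1=13, 12+6=18
Collecting distinct sums: A + B = {-3, -2, 2, 3, 4, 9, 13, 18}
|A + B| = 8

A + B = {-3, -2, 2, 3, 4, 9, 13, 18}


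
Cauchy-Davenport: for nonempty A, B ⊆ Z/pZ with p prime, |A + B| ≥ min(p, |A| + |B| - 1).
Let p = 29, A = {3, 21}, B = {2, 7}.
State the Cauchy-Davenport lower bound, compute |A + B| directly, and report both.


Cauchy-Davenport: |A + B| ≥ min(p, |A| + |B| - 1) for A, B nonempty in Z/pZ.
|A| = 2, |B| = 2, p = 29.
CD lower bound = min(29, 2 + 2 - 1) = min(29, 3) = 3.
Compute A + B mod 29 directly:
a = 3: 3+2=5, 3+7=10
a = 21: 21+2=23, 21+7=28
A + B = {5, 10, 23, 28}, so |A + B| = 4.
Verify: 4 ≥ 3? Yes ✓.

CD lower bound = 3, actual |A + B| = 4.


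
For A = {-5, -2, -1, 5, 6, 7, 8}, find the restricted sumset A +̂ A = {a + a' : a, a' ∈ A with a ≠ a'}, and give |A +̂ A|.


Restricted sumset: A +̂ A = {a + a' : a ∈ A, a' ∈ A, a ≠ a'}.
Equivalently, take A + A and drop any sum 2a that is achievable ONLY as a + a for a ∈ A (i.e. sums representable only with equal summands).
Enumerate pairs (a, a') with a < a' (symmetric, so each unordered pair gives one sum; this covers all a ≠ a'):
  -5 + -2 = -7
  -5 + -1 = -6
  -5 + 5 = 0
  -5 + 6 = 1
  -5 + 7 = 2
  -5 + 8 = 3
  -2 + -1 = -3
  -2 + 5 = 3
  -2 + 6 = 4
  -2 + 7 = 5
  -2 + 8 = 6
  -1 + 5 = 4
  -1 + 6 = 5
  -1 + 7 = 6
  -1 + 8 = 7
  5 + 6 = 11
  5 + 7 = 12
  5 + 8 = 13
  6 + 7 = 13
  6 + 8 = 14
  7 + 8 = 15
Collected distinct sums: {-7, -6, -3, 0, 1, 2, 3, 4, 5, 6, 7, 11, 12, 13, 14, 15}
|A +̂ A| = 16
(Reference bound: |A +̂ A| ≥ 2|A| - 3 for |A| ≥ 2, with |A| = 7 giving ≥ 11.)

|A +̂ A| = 16


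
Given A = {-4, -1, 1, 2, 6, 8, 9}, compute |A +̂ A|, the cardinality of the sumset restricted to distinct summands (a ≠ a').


Restricted sumset: A +̂ A = {a + a' : a ∈ A, a' ∈ A, a ≠ a'}.
Equivalently, take A + A and drop any sum 2a that is achievable ONLY as a + a for a ∈ A (i.e. sums representable only with equal summands).
Enumerate pairs (a, a') with a < a' (symmetric, so each unordered pair gives one sum; this covers all a ≠ a'):
  -4 + -1 = -5
  -4 + 1 = -3
  -4 + 2 = -2
  -4 + 6 = 2
  -4 + 8 = 4
  -4 + 9 = 5
  -1 + 1 = 0
  -1 + 2 = 1
  -1 + 6 = 5
  -1 + 8 = 7
  -1 + 9 = 8
  1 + 2 = 3
  1 + 6 = 7
  1 + 8 = 9
  1 + 9 = 10
  2 + 6 = 8
  2 + 8 = 10
  2 + 9 = 11
  6 + 8 = 14
  6 + 9 = 15
  8 + 9 = 17
Collected distinct sums: {-5, -3, -2, 0, 1, 2, 3, 4, 5, 7, 8, 9, 10, 11, 14, 15, 17}
|A +̂ A| = 17
(Reference bound: |A +̂ A| ≥ 2|A| - 3 for |A| ≥ 2, with |A| = 7 giving ≥ 11.)

|A +̂ A| = 17


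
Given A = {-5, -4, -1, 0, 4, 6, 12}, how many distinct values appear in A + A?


A + A = {a + a' : a, a' ∈ A}; |A| = 7.
General bounds: 2|A| - 1 ≤ |A + A| ≤ |A|(|A|+1)/2, i.e. 13 ≤ |A + A| ≤ 28.
Lower bound 2|A|-1 is attained iff A is an arithmetic progression.
Enumerate sums a + a' for a ≤ a' (symmetric, so this suffices):
a = -5: -5+-5=-10, -5+-4=-9, -5+-1=-6, -5+0=-5, -5+4=-1, -5+6=1, -5+12=7
a = -4: -4+-4=-8, -4+-1=-5, -4+0=-4, -4+4=0, -4+6=2, -4+12=8
a = -1: -1+-1=-2, -1+0=-1, -1+4=3, -1+6=5, -1+12=11
a = 0: 0+0=0, 0+4=4, 0+6=6, 0+12=12
a = 4: 4+4=8, 4+6=10, 4+12=16
a = 6: 6+6=12, 6+12=18
a = 12: 12+12=24
Distinct sums: {-10, -9, -8, -6, -5, -4, -2, -1, 0, 1, 2, 3, 4, 5, 6, 7, 8, 10, 11, 12, 16, 18, 24}
|A + A| = 23

|A + A| = 23


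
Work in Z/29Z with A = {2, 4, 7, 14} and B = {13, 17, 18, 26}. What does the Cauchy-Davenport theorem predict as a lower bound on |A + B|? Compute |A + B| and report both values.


Cauchy-Davenport: |A + B| ≥ min(p, |A| + |B| - 1) for A, B nonempty in Z/pZ.
|A| = 4, |B| = 4, p = 29.
CD lower bound = min(29, 4 + 4 - 1) = min(29, 7) = 7.
Compute A + B mod 29 directly:
a = 2: 2+13=15, 2+17=19, 2+18=20, 2+26=28
a = 4: 4+13=17, 4+17=21, 4+18=22, 4+26=1
a = 7: 7+13=20, 7+17=24, 7+18=25, 7+26=4
a = 14: 14+13=27, 14+17=2, 14+18=3, 14+26=11
A + B = {1, 2, 3, 4, 11, 15, 17, 19, 20, 21, 22, 24, 25, 27, 28}, so |A + B| = 15.
Verify: 15 ≥ 7? Yes ✓.

CD lower bound = 7, actual |A + B| = 15.


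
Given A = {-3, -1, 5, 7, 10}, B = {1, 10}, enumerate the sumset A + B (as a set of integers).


A + B = {a + b : a ∈ A, b ∈ B}.
Enumerate all |A|·|B| = 5·2 = 10 pairs (a, b) and collect distinct sums.
a = -3: -3+1=-2, -3+10=7
a = -1: -1+1=0, -1+10=9
a = 5: 5+1=6, 5+10=15
a = 7: 7+1=8, 7+10=17
a = 10: 10+1=11, 10+10=20
Collecting distinct sums: A + B = {-2, 0, 6, 7, 8, 9, 11, 15, 17, 20}
|A + B| = 10

A + B = {-2, 0, 6, 7, 8, 9, 11, 15, 17, 20}


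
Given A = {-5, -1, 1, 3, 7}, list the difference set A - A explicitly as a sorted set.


A - A = {a - a' : a, a' ∈ A}.
Compute a - a' for each ordered pair (a, a'):
a = -5: -5--5=0, -5--1=-4, -5-1=-6, -5-3=-8, -5-7=-12
a = -1: -1--5=4, -1--1=0, -1-1=-2, -1-3=-4, -1-7=-8
a = 1: 1--5=6, 1--1=2, 1-1=0, 1-3=-2, 1-7=-6
a = 3: 3--5=8, 3--1=4, 3-1=2, 3-3=0, 3-7=-4
a = 7: 7--5=12, 7--1=8, 7-1=6, 7-3=4, 7-7=0
Collecting distinct values (and noting 0 appears from a-a):
A - A = {-12, -8, -6, -4, -2, 0, 2, 4, 6, 8, 12}
|A - A| = 11

A - A = {-12, -8, -6, -4, -2, 0, 2, 4, 6, 8, 12}


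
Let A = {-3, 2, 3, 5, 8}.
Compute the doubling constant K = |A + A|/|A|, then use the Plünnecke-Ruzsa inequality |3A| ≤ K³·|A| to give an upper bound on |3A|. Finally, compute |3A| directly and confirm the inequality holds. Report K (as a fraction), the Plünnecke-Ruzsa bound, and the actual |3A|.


|A| = 5.
Step 1: Compute A + A by enumerating all 25 pairs.
A + A = {-6, -1, 0, 2, 4, 5, 6, 7, 8, 10, 11, 13, 16}, so |A + A| = 13.
Step 2: Doubling constant K = |A + A|/|A| = 13/5 = 13/5 ≈ 2.6000.
Step 3: Plünnecke-Ruzsa gives |3A| ≤ K³·|A| = (2.6000)³ · 5 ≈ 87.8800.
Step 4: Compute 3A = A + A + A directly by enumerating all triples (a,b,c) ∈ A³; |3A| = 24.
Step 5: Check 24 ≤ 87.8800? Yes ✓.

K = 13/5, Plünnecke-Ruzsa bound K³|A| ≈ 87.8800, |3A| = 24, inequality holds.


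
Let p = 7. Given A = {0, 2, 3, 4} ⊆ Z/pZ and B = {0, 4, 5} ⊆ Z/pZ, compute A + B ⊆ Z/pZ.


Work in Z/7Z: reduce every sum a + b modulo 7.
Enumerate all 12 pairs:
a = 0: 0+0=0, 0+4=4, 0+5=5
a = 2: 2+0=2, 2+4=6, 2+5=0
a = 3: 3+0=3, 3+4=0, 3+5=1
a = 4: 4+0=4, 4+4=1, 4+5=2
Distinct residues collected: {0, 1, 2, 3, 4, 5, 6}
|A + B| = 7 (out of 7 total residues).

A + B = {0, 1, 2, 3, 4, 5, 6}


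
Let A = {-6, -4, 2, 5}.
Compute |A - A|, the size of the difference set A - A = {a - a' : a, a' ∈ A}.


A - A = {a - a' : a, a' ∈ A}; |A| = 4.
Bounds: 2|A|-1 ≤ |A - A| ≤ |A|² - |A| + 1, i.e. 7 ≤ |A - A| ≤ 13.
Note: 0 ∈ A - A always (from a - a). The set is symmetric: if d ∈ A - A then -d ∈ A - A.
Enumerate nonzero differences d = a - a' with a > a' (then include -d):
Positive differences: {2, 3, 6, 8, 9, 11}
Full difference set: {0} ∪ (positive diffs) ∪ (negative diffs).
|A - A| = 1 + 2·6 = 13 (matches direct enumeration: 13).

|A - A| = 13


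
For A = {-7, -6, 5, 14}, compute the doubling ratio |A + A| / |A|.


|A| = 4.
Compute A + A by enumerating all 16 pairs.
A + A = {-14, -13, -12, -2, -1, 7, 8, 10, 19, 28}, so |A + A| = 10.
K = |A + A| / |A| = 10/4 = 5/2 ≈ 2.5000.
Reference: AP of size 4 gives K = 7/4 ≈ 1.7500; a fully generic set of size 4 gives K ≈ 2.5000.

|A| = 4, |A + A| = 10, K = 10/4 = 5/2.


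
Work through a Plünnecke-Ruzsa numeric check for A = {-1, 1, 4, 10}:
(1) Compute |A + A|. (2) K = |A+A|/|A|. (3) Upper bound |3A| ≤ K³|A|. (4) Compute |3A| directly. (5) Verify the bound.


|A| = 4.
Step 1: Compute A + A by enumerating all 16 pairs.
A + A = {-2, 0, 2, 3, 5, 8, 9, 11, 14, 20}, so |A + A| = 10.
Step 2: Doubling constant K = |A + A|/|A| = 10/4 = 10/4 ≈ 2.5000.
Step 3: Plünnecke-Ruzsa gives |3A| ≤ K³·|A| = (2.5000)³ · 4 ≈ 62.5000.
Step 4: Compute 3A = A + A + A directly by enumerating all triples (a,b,c) ∈ A³; |3A| = 19.
Step 5: Check 19 ≤ 62.5000? Yes ✓.

K = 10/4, Plünnecke-Ruzsa bound K³|A| ≈ 62.5000, |3A| = 19, inequality holds.


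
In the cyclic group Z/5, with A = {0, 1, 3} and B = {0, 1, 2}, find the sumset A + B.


Work in Z/5Z: reduce every sum a + b modulo 5.
Enumerate all 9 pairs:
a = 0: 0+0=0, 0+1=1, 0+2=2
a = 1: 1+0=1, 1+1=2, 1+2=3
a = 3: 3+0=3, 3+1=4, 3+2=0
Distinct residues collected: {0, 1, 2, 3, 4}
|A + B| = 5 (out of 5 total residues).

A + B = {0, 1, 2, 3, 4}


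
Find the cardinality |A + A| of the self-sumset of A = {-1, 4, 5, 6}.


A + A = {a + a' : a, a' ∈ A}; |A| = 4.
General bounds: 2|A| - 1 ≤ |A + A| ≤ |A|(|A|+1)/2, i.e. 7 ≤ |A + A| ≤ 10.
Lower bound 2|A|-1 is attained iff A is an arithmetic progression.
Enumerate sums a + a' for a ≤ a' (symmetric, so this suffices):
a = -1: -1+-1=-2, -1+4=3, -1+5=4, -1+6=5
a = 4: 4+4=8, 4+5=9, 4+6=10
a = 5: 5+5=10, 5+6=11
a = 6: 6+6=12
Distinct sums: {-2, 3, 4, 5, 8, 9, 10, 11, 12}
|A + A| = 9

|A + A| = 9


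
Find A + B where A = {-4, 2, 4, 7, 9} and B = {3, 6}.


A + B = {a + b : a ∈ A, b ∈ B}.
Enumerate all |A|·|B| = 5·2 = 10 pairs (a, b) and collect distinct sums.
a = -4: -4+3=-1, -4+6=2
a = 2: 2+3=5, 2+6=8
a = 4: 4+3=7, 4+6=10
a = 7: 7+3=10, 7+6=13
a = 9: 9+3=12, 9+6=15
Collecting distinct sums: A + B = {-1, 2, 5, 7, 8, 10, 12, 13, 15}
|A + B| = 9

A + B = {-1, 2, 5, 7, 8, 10, 12, 13, 15}


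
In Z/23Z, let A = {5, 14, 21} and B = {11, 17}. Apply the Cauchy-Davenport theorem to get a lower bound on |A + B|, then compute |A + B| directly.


Cauchy-Davenport: |A + B| ≥ min(p, |A| + |B| - 1) for A, B nonempty in Z/pZ.
|A| = 3, |B| = 2, p = 23.
CD lower bound = min(23, 3 + 2 - 1) = min(23, 4) = 4.
Compute A + B mod 23 directly:
a = 5: 5+11=16, 5+17=22
a = 14: 14+11=2, 14+17=8
a = 21: 21+11=9, 21+17=15
A + B = {2, 8, 9, 15, 16, 22}, so |A + B| = 6.
Verify: 6 ≥ 4? Yes ✓.

CD lower bound = 4, actual |A + B| = 6.


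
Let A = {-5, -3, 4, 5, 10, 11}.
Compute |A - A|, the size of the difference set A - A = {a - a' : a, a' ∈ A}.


A - A = {a - a' : a, a' ∈ A}; |A| = 6.
Bounds: 2|A|-1 ≤ |A - A| ≤ |A|² - |A| + 1, i.e. 11 ≤ |A - A| ≤ 31.
Note: 0 ∈ A - A always (from a - a). The set is symmetric: if d ∈ A - A then -d ∈ A - A.
Enumerate nonzero differences d = a - a' with a > a' (then include -d):
Positive differences: {1, 2, 5, 6, 7, 8, 9, 10, 13, 14, 15, 16}
Full difference set: {0} ∪ (positive diffs) ∪ (negative diffs).
|A - A| = 1 + 2·12 = 25 (matches direct enumeration: 25).

|A - A| = 25


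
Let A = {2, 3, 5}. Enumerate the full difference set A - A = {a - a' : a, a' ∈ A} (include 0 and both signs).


A - A = {a - a' : a, a' ∈ A}.
Compute a - a' for each ordered pair (a, a'):
a = 2: 2-2=0, 2-3=-1, 2-5=-3
a = 3: 3-2=1, 3-3=0, 3-5=-2
a = 5: 5-2=3, 5-3=2, 5-5=0
Collecting distinct values (and noting 0 appears from a-a):
A - A = {-3, -2, -1, 0, 1, 2, 3}
|A - A| = 7

A - A = {-3, -2, -1, 0, 1, 2, 3}


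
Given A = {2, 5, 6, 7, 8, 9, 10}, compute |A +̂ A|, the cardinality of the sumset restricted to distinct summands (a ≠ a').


Restricted sumset: A +̂ A = {a + a' : a ∈ A, a' ∈ A, a ≠ a'}.
Equivalently, take A + A and drop any sum 2a that is achievable ONLY as a + a for a ∈ A (i.e. sums representable only with equal summands).
Enumerate pairs (a, a') with a < a' (symmetric, so each unordered pair gives one sum; this covers all a ≠ a'):
  2 + 5 = 7
  2 + 6 = 8
  2 + 7 = 9
  2 + 8 = 10
  2 + 9 = 11
  2 + 10 = 12
  5 + 6 = 11
  5 + 7 = 12
  5 + 8 = 13
  5 + 9 = 14
  5 + 10 = 15
  6 + 7 = 13
  6 + 8 = 14
  6 + 9 = 15
  6 + 10 = 16
  7 + 8 = 15
  7 + 9 = 16
  7 + 10 = 17
  8 + 9 = 17
  8 + 10 = 18
  9 + 10 = 19
Collected distinct sums: {7, 8, 9, 10, 11, 12, 13, 14, 15, 16, 17, 18, 19}
|A +̂ A| = 13
(Reference bound: |A +̂ A| ≥ 2|A| - 3 for |A| ≥ 2, with |A| = 7 giving ≥ 11.)

|A +̂ A| = 13


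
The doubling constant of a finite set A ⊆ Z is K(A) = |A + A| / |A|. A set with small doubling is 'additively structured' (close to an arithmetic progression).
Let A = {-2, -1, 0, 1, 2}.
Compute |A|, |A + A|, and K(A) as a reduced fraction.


|A| = 5.
Compute A + A by enumerating all 25 pairs.
A + A = {-4, -3, -2, -1, 0, 1, 2, 3, 4}, so |A + A| = 9.
K = |A + A| / |A| = 9/5 (already in lowest terms) ≈ 1.8000.
Reference: AP of size 5 gives K = 9/5 ≈ 1.8000; a fully generic set of size 5 gives K ≈ 3.0000.

|A| = 5, |A + A| = 9, K = 9/5.


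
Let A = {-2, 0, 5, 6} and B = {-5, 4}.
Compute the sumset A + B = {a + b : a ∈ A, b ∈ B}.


A + B = {a + b : a ∈ A, b ∈ B}.
Enumerate all |A|·|B| = 4·2 = 8 pairs (a, b) and collect distinct sums.
a = -2: -2+-5=-7, -2+4=2
a = 0: 0+-5=-5, 0+4=4
a = 5: 5+-5=0, 5+4=9
a = 6: 6+-5=1, 6+4=10
Collecting distinct sums: A + B = {-7, -5, 0, 1, 2, 4, 9, 10}
|A + B| = 8

A + B = {-7, -5, 0, 1, 2, 4, 9, 10}


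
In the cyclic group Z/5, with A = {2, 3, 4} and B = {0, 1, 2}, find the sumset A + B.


Work in Z/5Z: reduce every sum a + b modulo 5.
Enumerate all 9 pairs:
a = 2: 2+0=2, 2+1=3, 2+2=4
a = 3: 3+0=3, 3+1=4, 3+2=0
a = 4: 4+0=4, 4+1=0, 4+2=1
Distinct residues collected: {0, 1, 2, 3, 4}
|A + B| = 5 (out of 5 total residues).

A + B = {0, 1, 2, 3, 4}


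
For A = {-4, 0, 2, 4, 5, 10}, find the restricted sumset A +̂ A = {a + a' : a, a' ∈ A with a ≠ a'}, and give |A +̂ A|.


Restricted sumset: A +̂ A = {a + a' : a ∈ A, a' ∈ A, a ≠ a'}.
Equivalently, take A + A and drop any sum 2a that is achievable ONLY as a + a for a ∈ A (i.e. sums representable only with equal summands).
Enumerate pairs (a, a') with a < a' (symmetric, so each unordered pair gives one sum; this covers all a ≠ a'):
  -4 + 0 = -4
  -4 + 2 = -2
  -4 + 4 = 0
  -4 + 5 = 1
  -4 + 10 = 6
  0 + 2 = 2
  0 + 4 = 4
  0 + 5 = 5
  0 + 10 = 10
  2 + 4 = 6
  2 + 5 = 7
  2 + 10 = 12
  4 + 5 = 9
  4 + 10 = 14
  5 + 10 = 15
Collected distinct sums: {-4, -2, 0, 1, 2, 4, 5, 6, 7, 9, 10, 12, 14, 15}
|A +̂ A| = 14
(Reference bound: |A +̂ A| ≥ 2|A| - 3 for |A| ≥ 2, with |A| = 6 giving ≥ 9.)

|A +̂ A| = 14


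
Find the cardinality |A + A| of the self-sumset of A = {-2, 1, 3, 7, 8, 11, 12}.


A + A = {a + a' : a, a' ∈ A}; |A| = 7.
General bounds: 2|A| - 1 ≤ |A + A| ≤ |A|(|A|+1)/2, i.e. 13 ≤ |A + A| ≤ 28.
Lower bound 2|A|-1 is attained iff A is an arithmetic progression.
Enumerate sums a + a' for a ≤ a' (symmetric, so this suffices):
a = -2: -2+-2=-4, -2+1=-1, -2+3=1, -2+7=5, -2+8=6, -2+11=9, -2+12=10
a = 1: 1+1=2, 1+3=4, 1+7=8, 1+8=9, 1+11=12, 1+12=13
a = 3: 3+3=6, 3+7=10, 3+8=11, 3+11=14, 3+12=15
a = 7: 7+7=14, 7+8=15, 7+11=18, 7+12=19
a = 8: 8+8=16, 8+11=19, 8+12=20
a = 11: 11+11=22, 11+12=23
a = 12: 12+12=24
Distinct sums: {-4, -1, 1, 2, 4, 5, 6, 8, 9, 10, 11, 12, 13, 14, 15, 16, 18, 19, 20, 22, 23, 24}
|A + A| = 22

|A + A| = 22


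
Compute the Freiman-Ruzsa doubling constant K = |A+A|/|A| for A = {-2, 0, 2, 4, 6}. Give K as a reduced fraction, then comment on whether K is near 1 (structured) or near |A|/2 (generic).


|A| = 5.
Compute A + A by enumerating all 25 pairs.
A + A = {-4, -2, 0, 2, 4, 6, 8, 10, 12}, so |A + A| = 9.
K = |A + A| / |A| = 9/5 (already in lowest terms) ≈ 1.8000.
Reference: AP of size 5 gives K = 9/5 ≈ 1.8000; a fully generic set of size 5 gives K ≈ 3.0000.

|A| = 5, |A + A| = 9, K = 9/5.


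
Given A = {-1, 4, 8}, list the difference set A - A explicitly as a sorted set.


A - A = {a - a' : a, a' ∈ A}.
Compute a - a' for each ordered pair (a, a'):
a = -1: -1--1=0, -1-4=-5, -1-8=-9
a = 4: 4--1=5, 4-4=0, 4-8=-4
a = 8: 8--1=9, 8-4=4, 8-8=0
Collecting distinct values (and noting 0 appears from a-a):
A - A = {-9, -5, -4, 0, 4, 5, 9}
|A - A| = 7

A - A = {-9, -5, -4, 0, 4, 5, 9}


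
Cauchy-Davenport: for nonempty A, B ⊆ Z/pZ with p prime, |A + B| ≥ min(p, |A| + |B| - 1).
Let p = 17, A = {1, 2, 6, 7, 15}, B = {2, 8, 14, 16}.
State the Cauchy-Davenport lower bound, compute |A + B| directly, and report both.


Cauchy-Davenport: |A + B| ≥ min(p, |A| + |B| - 1) for A, B nonempty in Z/pZ.
|A| = 5, |B| = 4, p = 17.
CD lower bound = min(17, 5 + 4 - 1) = min(17, 8) = 8.
Compute A + B mod 17 directly:
a = 1: 1+2=3, 1+8=9, 1+14=15, 1+16=0
a = 2: 2+2=4, 2+8=10, 2+14=16, 2+16=1
a = 6: 6+2=8, 6+8=14, 6+14=3, 6+16=5
a = 7: 7+2=9, 7+8=15, 7+14=4, 7+16=6
a = 15: 15+2=0, 15+8=6, 15+14=12, 15+16=14
A + B = {0, 1, 3, 4, 5, 6, 8, 9, 10, 12, 14, 15, 16}, so |A + B| = 13.
Verify: 13 ≥ 8? Yes ✓.

CD lower bound = 8, actual |A + B| = 13.


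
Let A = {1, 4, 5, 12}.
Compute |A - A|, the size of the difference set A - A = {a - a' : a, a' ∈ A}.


A - A = {a - a' : a, a' ∈ A}; |A| = 4.
Bounds: 2|A|-1 ≤ |A - A| ≤ |A|² - |A| + 1, i.e. 7 ≤ |A - A| ≤ 13.
Note: 0 ∈ A - A always (from a - a). The set is symmetric: if d ∈ A - A then -d ∈ A - A.
Enumerate nonzero differences d = a - a' with a > a' (then include -d):
Positive differences: {1, 3, 4, 7, 8, 11}
Full difference set: {0} ∪ (positive diffs) ∪ (negative diffs).
|A - A| = 1 + 2·6 = 13 (matches direct enumeration: 13).

|A - A| = 13


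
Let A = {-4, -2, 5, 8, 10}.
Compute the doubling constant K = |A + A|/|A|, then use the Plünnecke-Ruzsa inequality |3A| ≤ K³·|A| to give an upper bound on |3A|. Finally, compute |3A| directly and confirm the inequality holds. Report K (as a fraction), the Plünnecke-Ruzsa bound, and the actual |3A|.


|A| = 5.
Step 1: Compute A + A by enumerating all 25 pairs.
A + A = {-8, -6, -4, 1, 3, 4, 6, 8, 10, 13, 15, 16, 18, 20}, so |A + A| = 14.
Step 2: Doubling constant K = |A + A|/|A| = 14/5 = 14/5 ≈ 2.8000.
Step 3: Plünnecke-Ruzsa gives |3A| ≤ K³·|A| = (2.8000)³ · 5 ≈ 109.7600.
Step 4: Compute 3A = A + A + A directly by enumerating all triples (a,b,c) ∈ A³; |3A| = 28.
Step 5: Check 28 ≤ 109.7600? Yes ✓.

K = 14/5, Plünnecke-Ruzsa bound K³|A| ≈ 109.7600, |3A| = 28, inequality holds.


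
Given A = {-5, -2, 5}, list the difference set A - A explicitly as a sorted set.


A - A = {a - a' : a, a' ∈ A}.
Compute a - a' for each ordered pair (a, a'):
a = -5: -5--5=0, -5--2=-3, -5-5=-10
a = -2: -2--5=3, -2--2=0, -2-5=-7
a = 5: 5--5=10, 5--2=7, 5-5=0
Collecting distinct values (and noting 0 appears from a-a):
A - A = {-10, -7, -3, 0, 3, 7, 10}
|A - A| = 7

A - A = {-10, -7, -3, 0, 3, 7, 10}


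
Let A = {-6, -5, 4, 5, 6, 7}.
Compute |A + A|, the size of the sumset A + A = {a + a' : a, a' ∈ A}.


A + A = {a + a' : a, a' ∈ A}; |A| = 6.
General bounds: 2|A| - 1 ≤ |A + A| ≤ |A|(|A|+1)/2, i.e. 11 ≤ |A + A| ≤ 21.
Lower bound 2|A|-1 is attained iff A is an arithmetic progression.
Enumerate sums a + a' for a ≤ a' (symmetric, so this suffices):
a = -6: -6+-6=-12, -6+-5=-11, -6+4=-2, -6+5=-1, -6+6=0, -6+7=1
a = -5: -5+-5=-10, -5+4=-1, -5+5=0, -5+6=1, -5+7=2
a = 4: 4+4=8, 4+5=9, 4+6=10, 4+7=11
a = 5: 5+5=10, 5+6=11, 5+7=12
a = 6: 6+6=12, 6+7=13
a = 7: 7+7=14
Distinct sums: {-12, -11, -10, -2, -1, 0, 1, 2, 8, 9, 10, 11, 12, 13, 14}
|A + A| = 15

|A + A| = 15


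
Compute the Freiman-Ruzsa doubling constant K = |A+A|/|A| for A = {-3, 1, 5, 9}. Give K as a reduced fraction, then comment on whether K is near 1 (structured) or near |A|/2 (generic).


|A| = 4.
Compute A + A by enumerating all 16 pairs.
A + A = {-6, -2, 2, 6, 10, 14, 18}, so |A + A| = 7.
K = |A + A| / |A| = 7/4 (already in lowest terms) ≈ 1.7500.
Reference: AP of size 4 gives K = 7/4 ≈ 1.7500; a fully generic set of size 4 gives K ≈ 2.5000.

|A| = 4, |A + A| = 7, K = 7/4.


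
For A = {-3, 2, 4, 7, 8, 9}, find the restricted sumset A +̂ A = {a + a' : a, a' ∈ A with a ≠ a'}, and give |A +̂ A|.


Restricted sumset: A +̂ A = {a + a' : a ∈ A, a' ∈ A, a ≠ a'}.
Equivalently, take A + A and drop any sum 2a that is achievable ONLY as a + a for a ∈ A (i.e. sums representable only with equal summands).
Enumerate pairs (a, a') with a < a' (symmetric, so each unordered pair gives one sum; this covers all a ≠ a'):
  -3 + 2 = -1
  -3 + 4 = 1
  -3 + 7 = 4
  -3 + 8 = 5
  -3 + 9 = 6
  2 + 4 = 6
  2 + 7 = 9
  2 + 8 = 10
  2 + 9 = 11
  4 + 7 = 11
  4 + 8 = 12
  4 + 9 = 13
  7 + 8 = 15
  7 + 9 = 16
  8 + 9 = 17
Collected distinct sums: {-1, 1, 4, 5, 6, 9, 10, 11, 12, 13, 15, 16, 17}
|A +̂ A| = 13
(Reference bound: |A +̂ A| ≥ 2|A| - 3 for |A| ≥ 2, with |A| = 6 giving ≥ 9.)

|A +̂ A| = 13


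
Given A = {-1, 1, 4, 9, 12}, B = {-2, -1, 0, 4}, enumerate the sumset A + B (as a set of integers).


A + B = {a + b : a ∈ A, b ∈ B}.
Enumerate all |A|·|B| = 5·4 = 20 pairs (a, b) and collect distinct sums.
a = -1: -1+-2=-3, -1+-1=-2, -1+0=-1, -1+4=3
a = 1: 1+-2=-1, 1+-1=0, 1+0=1, 1+4=5
a = 4: 4+-2=2, 4+-1=3, 4+0=4, 4+4=8
a = 9: 9+-2=7, 9+-1=8, 9+0=9, 9+4=13
a = 12: 12+-2=10, 12+-1=11, 12+0=12, 12+4=16
Collecting distinct sums: A + B = {-3, -2, -1, 0, 1, 2, 3, 4, 5, 7, 8, 9, 10, 11, 12, 13, 16}
|A + B| = 17

A + B = {-3, -2, -1, 0, 1, 2, 3, 4, 5, 7, 8, 9, 10, 11, 12, 13, 16}


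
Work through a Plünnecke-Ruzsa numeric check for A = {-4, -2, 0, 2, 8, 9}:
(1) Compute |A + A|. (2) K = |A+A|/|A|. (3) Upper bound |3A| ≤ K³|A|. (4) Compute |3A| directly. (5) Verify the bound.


|A| = 6.
Step 1: Compute A + A by enumerating all 36 pairs.
A + A = {-8, -6, -4, -2, 0, 2, 4, 5, 6, 7, 8, 9, 10, 11, 16, 17, 18}, so |A + A| = 17.
Step 2: Doubling constant K = |A + A|/|A| = 17/6 = 17/6 ≈ 2.8333.
Step 3: Plünnecke-Ruzsa gives |3A| ≤ K³·|A| = (2.8333)³ · 6 ≈ 136.4722.
Step 4: Compute 3A = A + A + A directly by enumerating all triples (a,b,c) ∈ A³; |3A| = 31.
Step 5: Check 31 ≤ 136.4722? Yes ✓.

K = 17/6, Plünnecke-Ruzsa bound K³|A| ≈ 136.4722, |3A| = 31, inequality holds.


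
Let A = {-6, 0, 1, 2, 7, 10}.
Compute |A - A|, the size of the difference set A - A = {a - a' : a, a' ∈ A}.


A - A = {a - a' : a, a' ∈ A}; |A| = 6.
Bounds: 2|A|-1 ≤ |A - A| ≤ |A|² - |A| + 1, i.e. 11 ≤ |A - A| ≤ 31.
Note: 0 ∈ A - A always (from a - a). The set is symmetric: if d ∈ A - A then -d ∈ A - A.
Enumerate nonzero differences d = a - a' with a > a' (then include -d):
Positive differences: {1, 2, 3, 5, 6, 7, 8, 9, 10, 13, 16}
Full difference set: {0} ∪ (positive diffs) ∪ (negative diffs).
|A - A| = 1 + 2·11 = 23 (matches direct enumeration: 23).

|A - A| = 23


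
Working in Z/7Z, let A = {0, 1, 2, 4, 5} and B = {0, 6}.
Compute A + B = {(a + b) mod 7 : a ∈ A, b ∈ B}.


Work in Z/7Z: reduce every sum a + b modulo 7.
Enumerate all 10 pairs:
a = 0: 0+0=0, 0+6=6
a = 1: 1+0=1, 1+6=0
a = 2: 2+0=2, 2+6=1
a = 4: 4+0=4, 4+6=3
a = 5: 5+0=5, 5+6=4
Distinct residues collected: {0, 1, 2, 3, 4, 5, 6}
|A + B| = 7 (out of 7 total residues).

A + B = {0, 1, 2, 3, 4, 5, 6}


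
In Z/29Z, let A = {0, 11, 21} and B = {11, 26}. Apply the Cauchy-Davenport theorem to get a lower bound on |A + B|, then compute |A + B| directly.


Cauchy-Davenport: |A + B| ≥ min(p, |A| + |B| - 1) for A, B nonempty in Z/pZ.
|A| = 3, |B| = 2, p = 29.
CD lower bound = min(29, 3 + 2 - 1) = min(29, 4) = 4.
Compute A + B mod 29 directly:
a = 0: 0+11=11, 0+26=26
a = 11: 11+11=22, 11+26=8
a = 21: 21+11=3, 21+26=18
A + B = {3, 8, 11, 18, 22, 26}, so |A + B| = 6.
Verify: 6 ≥ 4? Yes ✓.

CD lower bound = 4, actual |A + B| = 6.


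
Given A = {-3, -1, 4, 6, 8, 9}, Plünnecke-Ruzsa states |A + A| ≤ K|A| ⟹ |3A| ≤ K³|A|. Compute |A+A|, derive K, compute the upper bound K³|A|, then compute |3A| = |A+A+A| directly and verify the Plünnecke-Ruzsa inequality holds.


|A| = 6.
Step 1: Compute A + A by enumerating all 36 pairs.
A + A = {-6, -4, -2, 1, 3, 5, 6, 7, 8, 10, 12, 13, 14, 15, 16, 17, 18}, so |A + A| = 17.
Step 2: Doubling constant K = |A + A|/|A| = 17/6 = 17/6 ≈ 2.8333.
Step 3: Plünnecke-Ruzsa gives |3A| ≤ K³·|A| = (2.8333)³ · 6 ≈ 136.4722.
Step 4: Compute 3A = A + A + A directly by enumerating all triples (a,b,c) ∈ A³; |3A| = 31.
Step 5: Check 31 ≤ 136.4722? Yes ✓.

K = 17/6, Plünnecke-Ruzsa bound K³|A| ≈ 136.4722, |3A| = 31, inequality holds.


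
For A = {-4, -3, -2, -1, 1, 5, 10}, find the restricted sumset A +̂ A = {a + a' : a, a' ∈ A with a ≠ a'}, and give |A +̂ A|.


Restricted sumset: A +̂ A = {a + a' : a ∈ A, a' ∈ A, a ≠ a'}.
Equivalently, take A + A and drop any sum 2a that is achievable ONLY as a + a for a ∈ A (i.e. sums representable only with equal summands).
Enumerate pairs (a, a') with a < a' (symmetric, so each unordered pair gives one sum; this covers all a ≠ a'):
  -4 + -3 = -7
  -4 + -2 = -6
  -4 + -1 = -5
  -4 + 1 = -3
  -4 + 5 = 1
  -4 + 10 = 6
  -3 + -2 = -5
  -3 + -1 = -4
  -3 + 1 = -2
  -3 + 5 = 2
  -3 + 10 = 7
  -2 + -1 = -3
  -2 + 1 = -1
  -2 + 5 = 3
  -2 + 10 = 8
  -1 + 1 = 0
  -1 + 5 = 4
  -1 + 10 = 9
  1 + 5 = 6
  1 + 10 = 11
  5 + 10 = 15
Collected distinct sums: {-7, -6, -5, -4, -3, -2, -1, 0, 1, 2, 3, 4, 6, 7, 8, 9, 11, 15}
|A +̂ A| = 18
(Reference bound: |A +̂ A| ≥ 2|A| - 3 for |A| ≥ 2, with |A| = 7 giving ≥ 11.)

|A +̂ A| = 18


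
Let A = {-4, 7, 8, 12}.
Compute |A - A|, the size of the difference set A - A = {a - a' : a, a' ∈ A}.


A - A = {a - a' : a, a' ∈ A}; |A| = 4.
Bounds: 2|A|-1 ≤ |A - A| ≤ |A|² - |A| + 1, i.e. 7 ≤ |A - A| ≤ 13.
Note: 0 ∈ A - A always (from a - a). The set is symmetric: if d ∈ A - A then -d ∈ A - A.
Enumerate nonzero differences d = a - a' with a > a' (then include -d):
Positive differences: {1, 4, 5, 11, 12, 16}
Full difference set: {0} ∪ (positive diffs) ∪ (negative diffs).
|A - A| = 1 + 2·6 = 13 (matches direct enumeration: 13).

|A - A| = 13


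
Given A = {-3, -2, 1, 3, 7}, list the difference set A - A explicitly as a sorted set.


A - A = {a - a' : a, a' ∈ A}.
Compute a - a' for each ordered pair (a, a'):
a = -3: -3--3=0, -3--2=-1, -3-1=-4, -3-3=-6, -3-7=-10
a = -2: -2--3=1, -2--2=0, -2-1=-3, -2-3=-5, -2-7=-9
a = 1: 1--3=4, 1--2=3, 1-1=0, 1-3=-2, 1-7=-6
a = 3: 3--3=6, 3--2=5, 3-1=2, 3-3=0, 3-7=-4
a = 7: 7--3=10, 7--2=9, 7-1=6, 7-3=4, 7-7=0
Collecting distinct values (and noting 0 appears from a-a):
A - A = {-10, -9, -6, -5, -4, -3, -2, -1, 0, 1, 2, 3, 4, 5, 6, 9, 10}
|A - A| = 17

A - A = {-10, -9, -6, -5, -4, -3, -2, -1, 0, 1, 2, 3, 4, 5, 6, 9, 10}


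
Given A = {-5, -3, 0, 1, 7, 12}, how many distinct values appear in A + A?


A + A = {a + a' : a, a' ∈ A}; |A| = 6.
General bounds: 2|A| - 1 ≤ |A + A| ≤ |A|(|A|+1)/2, i.e. 11 ≤ |A + A| ≤ 21.
Lower bound 2|A|-1 is attained iff A is an arithmetic progression.
Enumerate sums a + a' for a ≤ a' (symmetric, so this suffices):
a = -5: -5+-5=-10, -5+-3=-8, -5+0=-5, -5+1=-4, -5+7=2, -5+12=7
a = -3: -3+-3=-6, -3+0=-3, -3+1=-2, -3+7=4, -3+12=9
a = 0: 0+0=0, 0+1=1, 0+7=7, 0+12=12
a = 1: 1+1=2, 1+7=8, 1+12=13
a = 7: 7+7=14, 7+12=19
a = 12: 12+12=24
Distinct sums: {-10, -8, -6, -5, -4, -3, -2, 0, 1, 2, 4, 7, 8, 9, 12, 13, 14, 19, 24}
|A + A| = 19

|A + A| = 19


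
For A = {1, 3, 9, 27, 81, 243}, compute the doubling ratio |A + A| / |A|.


|A| = 6.
Compute A + A by enumerating all 36 pairs.
A + A = {2, 4, 6, 10, 12, 18, 28, 30, 36, 54, 82, 84, 90, 108, 162, 244, 246, 252, 270, 324, 486}, so |A + A| = 21.
K = |A + A| / |A| = 21/6 = 7/2 ≈ 3.5000.
Reference: AP of size 6 gives K = 11/6 ≈ 1.8333; a fully generic set of size 6 gives K ≈ 3.5000.

|A| = 6, |A + A| = 21, K = 21/6 = 7/2.


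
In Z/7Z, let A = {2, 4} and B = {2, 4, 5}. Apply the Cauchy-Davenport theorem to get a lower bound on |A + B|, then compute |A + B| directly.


Cauchy-Davenport: |A + B| ≥ min(p, |A| + |B| - 1) for A, B nonempty in Z/pZ.
|A| = 2, |B| = 3, p = 7.
CD lower bound = min(7, 2 + 3 - 1) = min(7, 4) = 4.
Compute A + B mod 7 directly:
a = 2: 2+2=4, 2+4=6, 2+5=0
a = 4: 4+2=6, 4+4=1, 4+5=2
A + B = {0, 1, 2, 4, 6}, so |A + B| = 5.
Verify: 5 ≥ 4? Yes ✓.

CD lower bound = 4, actual |A + B| = 5.


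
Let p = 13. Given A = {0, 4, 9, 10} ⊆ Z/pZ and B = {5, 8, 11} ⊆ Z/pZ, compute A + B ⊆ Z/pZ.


Work in Z/13Z: reduce every sum a + b modulo 13.
Enumerate all 12 pairs:
a = 0: 0+5=5, 0+8=8, 0+11=11
a = 4: 4+5=9, 4+8=12, 4+11=2
a = 9: 9+5=1, 9+8=4, 9+11=7
a = 10: 10+5=2, 10+8=5, 10+11=8
Distinct residues collected: {1, 2, 4, 5, 7, 8, 9, 11, 12}
|A + B| = 9 (out of 13 total residues).

A + B = {1, 2, 4, 5, 7, 8, 9, 11, 12}


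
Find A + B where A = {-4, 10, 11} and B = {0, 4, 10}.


A + B = {a + b : a ∈ A, b ∈ B}.
Enumerate all |A|·|B| = 3·3 = 9 pairs (a, b) and collect distinct sums.
a = -4: -4+0=-4, -4+4=0, -4+10=6
a = 10: 10+0=10, 10+4=14, 10+10=20
a = 11: 11+0=11, 11+4=15, 11+10=21
Collecting distinct sums: A + B = {-4, 0, 6, 10, 11, 14, 15, 20, 21}
|A + B| = 9

A + B = {-4, 0, 6, 10, 11, 14, 15, 20, 21}


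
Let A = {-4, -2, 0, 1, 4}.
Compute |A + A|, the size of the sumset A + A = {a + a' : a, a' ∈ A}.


A + A = {a + a' : a, a' ∈ A}; |A| = 5.
General bounds: 2|A| - 1 ≤ |A + A| ≤ |A|(|A|+1)/2, i.e. 9 ≤ |A + A| ≤ 15.
Lower bound 2|A|-1 is attained iff A is an arithmetic progression.
Enumerate sums a + a' for a ≤ a' (symmetric, so this suffices):
a = -4: -4+-4=-8, -4+-2=-6, -4+0=-4, -4+1=-3, -4+4=0
a = -2: -2+-2=-4, -2+0=-2, -2+1=-1, -2+4=2
a = 0: 0+0=0, 0+1=1, 0+4=4
a = 1: 1+1=2, 1+4=5
a = 4: 4+4=8
Distinct sums: {-8, -6, -4, -3, -2, -1, 0, 1, 2, 4, 5, 8}
|A + A| = 12

|A + A| = 12


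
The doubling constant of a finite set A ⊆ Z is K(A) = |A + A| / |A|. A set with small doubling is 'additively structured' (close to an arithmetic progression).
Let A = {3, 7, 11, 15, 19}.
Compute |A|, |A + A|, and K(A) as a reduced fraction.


|A| = 5.
Compute A + A by enumerating all 25 pairs.
A + A = {6, 10, 14, 18, 22, 26, 30, 34, 38}, so |A + A| = 9.
K = |A + A| / |A| = 9/5 (already in lowest terms) ≈ 1.8000.
Reference: AP of size 5 gives K = 9/5 ≈ 1.8000; a fully generic set of size 5 gives K ≈ 3.0000.

|A| = 5, |A + A| = 9, K = 9/5.


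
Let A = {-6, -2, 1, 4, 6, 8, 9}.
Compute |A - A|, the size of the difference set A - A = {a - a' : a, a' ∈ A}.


A - A = {a - a' : a, a' ∈ A}; |A| = 7.
Bounds: 2|A|-1 ≤ |A - A| ≤ |A|² - |A| + 1, i.e. 13 ≤ |A - A| ≤ 43.
Note: 0 ∈ A - A always (from a - a). The set is symmetric: if d ∈ A - A then -d ∈ A - A.
Enumerate nonzero differences d = a - a' with a > a' (then include -d):
Positive differences: {1, 2, 3, 4, 5, 6, 7, 8, 10, 11, 12, 14, 15}
Full difference set: {0} ∪ (positive diffs) ∪ (negative diffs).
|A - A| = 1 + 2·13 = 27 (matches direct enumeration: 27).

|A - A| = 27


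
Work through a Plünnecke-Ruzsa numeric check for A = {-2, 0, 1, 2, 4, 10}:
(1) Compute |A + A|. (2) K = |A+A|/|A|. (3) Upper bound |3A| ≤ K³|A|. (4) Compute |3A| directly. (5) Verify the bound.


|A| = 6.
Step 1: Compute A + A by enumerating all 36 pairs.
A + A = {-4, -2, -1, 0, 1, 2, 3, 4, 5, 6, 8, 10, 11, 12, 14, 20}, so |A + A| = 16.
Step 2: Doubling constant K = |A + A|/|A| = 16/6 = 16/6 ≈ 2.6667.
Step 3: Plünnecke-Ruzsa gives |3A| ≤ K³·|A| = (2.6667)³ · 6 ≈ 113.7778.
Step 4: Compute 3A = A + A + A directly by enumerating all triples (a,b,c) ∈ A³; |3A| = 28.
Step 5: Check 28 ≤ 113.7778? Yes ✓.

K = 16/6, Plünnecke-Ruzsa bound K³|A| ≈ 113.7778, |3A| = 28, inequality holds.


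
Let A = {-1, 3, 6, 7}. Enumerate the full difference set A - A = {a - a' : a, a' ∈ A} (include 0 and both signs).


A - A = {a - a' : a, a' ∈ A}.
Compute a - a' for each ordered pair (a, a'):
a = -1: -1--1=0, -1-3=-4, -1-6=-7, -1-7=-8
a = 3: 3--1=4, 3-3=0, 3-6=-3, 3-7=-4
a = 6: 6--1=7, 6-3=3, 6-6=0, 6-7=-1
a = 7: 7--1=8, 7-3=4, 7-6=1, 7-7=0
Collecting distinct values (and noting 0 appears from a-a):
A - A = {-8, -7, -4, -3, -1, 0, 1, 3, 4, 7, 8}
|A - A| = 11

A - A = {-8, -7, -4, -3, -1, 0, 1, 3, 4, 7, 8}


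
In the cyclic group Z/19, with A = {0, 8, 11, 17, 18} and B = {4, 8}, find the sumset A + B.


Work in Z/19Z: reduce every sum a + b modulo 19.
Enumerate all 10 pairs:
a = 0: 0+4=4, 0+8=8
a = 8: 8+4=12, 8+8=16
a = 11: 11+4=15, 11+8=0
a = 17: 17+4=2, 17+8=6
a = 18: 18+4=3, 18+8=7
Distinct residues collected: {0, 2, 3, 4, 6, 7, 8, 12, 15, 16}
|A + B| = 10 (out of 19 total residues).

A + B = {0, 2, 3, 4, 6, 7, 8, 12, 15, 16}


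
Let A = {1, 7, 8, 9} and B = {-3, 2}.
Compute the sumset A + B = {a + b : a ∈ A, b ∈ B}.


A + B = {a + b : a ∈ A, b ∈ B}.
Enumerate all |A|·|B| = 4·2 = 8 pairs (a, b) and collect distinct sums.
a = 1: 1+-3=-2, 1+2=3
a = 7: 7+-3=4, 7+2=9
a = 8: 8+-3=5, 8+2=10
a = 9: 9+-3=6, 9+2=11
Collecting distinct sums: A + B = {-2, 3, 4, 5, 6, 9, 10, 11}
|A + B| = 8

A + B = {-2, 3, 4, 5, 6, 9, 10, 11}


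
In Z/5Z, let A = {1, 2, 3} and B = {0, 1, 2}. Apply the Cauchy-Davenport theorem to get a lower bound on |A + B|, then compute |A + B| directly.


Cauchy-Davenport: |A + B| ≥ min(p, |A| + |B| - 1) for A, B nonempty in Z/pZ.
|A| = 3, |B| = 3, p = 5.
CD lower bound = min(5, 3 + 3 - 1) = min(5, 5) = 5.
Compute A + B mod 5 directly:
a = 1: 1+0=1, 1+1=2, 1+2=3
a = 2: 2+0=2, 2+1=3, 2+2=4
a = 3: 3+0=3, 3+1=4, 3+2=0
A + B = {0, 1, 2, 3, 4}, so |A + B| = 5.
Verify: 5 ≥ 5? Yes ✓.

CD lower bound = 5, actual |A + B| = 5.
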